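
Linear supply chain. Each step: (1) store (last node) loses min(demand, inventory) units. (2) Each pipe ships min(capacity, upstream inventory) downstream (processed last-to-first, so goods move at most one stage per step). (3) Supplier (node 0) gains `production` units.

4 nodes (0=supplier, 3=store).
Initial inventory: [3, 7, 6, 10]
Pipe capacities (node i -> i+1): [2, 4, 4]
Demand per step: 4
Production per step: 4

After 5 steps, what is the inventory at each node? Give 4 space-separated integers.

Step 1: demand=4,sold=4 ship[2->3]=4 ship[1->2]=4 ship[0->1]=2 prod=4 -> inv=[5 5 6 10]
Step 2: demand=4,sold=4 ship[2->3]=4 ship[1->2]=4 ship[0->1]=2 prod=4 -> inv=[7 3 6 10]
Step 3: demand=4,sold=4 ship[2->3]=4 ship[1->2]=3 ship[0->1]=2 prod=4 -> inv=[9 2 5 10]
Step 4: demand=4,sold=4 ship[2->3]=4 ship[1->2]=2 ship[0->1]=2 prod=4 -> inv=[11 2 3 10]
Step 5: demand=4,sold=4 ship[2->3]=3 ship[1->2]=2 ship[0->1]=2 prod=4 -> inv=[13 2 2 9]

13 2 2 9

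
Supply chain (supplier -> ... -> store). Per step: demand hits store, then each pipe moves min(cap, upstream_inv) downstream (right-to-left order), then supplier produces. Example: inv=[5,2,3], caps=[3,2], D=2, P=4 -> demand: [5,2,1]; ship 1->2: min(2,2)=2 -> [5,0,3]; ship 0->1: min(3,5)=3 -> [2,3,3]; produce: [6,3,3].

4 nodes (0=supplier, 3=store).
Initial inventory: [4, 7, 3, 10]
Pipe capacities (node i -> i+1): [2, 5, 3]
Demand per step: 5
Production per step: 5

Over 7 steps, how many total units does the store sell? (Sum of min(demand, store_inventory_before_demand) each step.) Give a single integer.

Answer: 28

Derivation:
Step 1: sold=5 (running total=5) -> [7 4 5 8]
Step 2: sold=5 (running total=10) -> [10 2 6 6]
Step 3: sold=5 (running total=15) -> [13 2 5 4]
Step 4: sold=4 (running total=19) -> [16 2 4 3]
Step 5: sold=3 (running total=22) -> [19 2 3 3]
Step 6: sold=3 (running total=25) -> [22 2 2 3]
Step 7: sold=3 (running total=28) -> [25 2 2 2]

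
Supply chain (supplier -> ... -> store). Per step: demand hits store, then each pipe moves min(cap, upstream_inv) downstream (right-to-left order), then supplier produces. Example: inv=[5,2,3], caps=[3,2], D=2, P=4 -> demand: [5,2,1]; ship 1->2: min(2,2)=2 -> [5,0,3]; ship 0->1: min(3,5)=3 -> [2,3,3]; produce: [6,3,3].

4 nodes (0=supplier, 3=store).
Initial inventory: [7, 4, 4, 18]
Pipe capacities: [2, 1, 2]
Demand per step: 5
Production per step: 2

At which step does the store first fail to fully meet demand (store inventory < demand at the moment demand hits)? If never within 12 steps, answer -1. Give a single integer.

Step 1: demand=5,sold=5 ship[2->3]=2 ship[1->2]=1 ship[0->1]=2 prod=2 -> [7 5 3 15]
Step 2: demand=5,sold=5 ship[2->3]=2 ship[1->2]=1 ship[0->1]=2 prod=2 -> [7 6 2 12]
Step 3: demand=5,sold=5 ship[2->3]=2 ship[1->2]=1 ship[0->1]=2 prod=2 -> [7 7 1 9]
Step 4: demand=5,sold=5 ship[2->3]=1 ship[1->2]=1 ship[0->1]=2 prod=2 -> [7 8 1 5]
Step 5: demand=5,sold=5 ship[2->3]=1 ship[1->2]=1 ship[0->1]=2 prod=2 -> [7 9 1 1]
Step 6: demand=5,sold=1 ship[2->3]=1 ship[1->2]=1 ship[0->1]=2 prod=2 -> [7 10 1 1]
Step 7: demand=5,sold=1 ship[2->3]=1 ship[1->2]=1 ship[0->1]=2 prod=2 -> [7 11 1 1]
Step 8: demand=5,sold=1 ship[2->3]=1 ship[1->2]=1 ship[0->1]=2 prod=2 -> [7 12 1 1]
Step 9: demand=5,sold=1 ship[2->3]=1 ship[1->2]=1 ship[0->1]=2 prod=2 -> [7 13 1 1]
Step 10: demand=5,sold=1 ship[2->3]=1 ship[1->2]=1 ship[0->1]=2 prod=2 -> [7 14 1 1]
Step 11: demand=5,sold=1 ship[2->3]=1 ship[1->2]=1 ship[0->1]=2 prod=2 -> [7 15 1 1]
Step 12: demand=5,sold=1 ship[2->3]=1 ship[1->2]=1 ship[0->1]=2 prod=2 -> [7 16 1 1]
First stockout at step 6

6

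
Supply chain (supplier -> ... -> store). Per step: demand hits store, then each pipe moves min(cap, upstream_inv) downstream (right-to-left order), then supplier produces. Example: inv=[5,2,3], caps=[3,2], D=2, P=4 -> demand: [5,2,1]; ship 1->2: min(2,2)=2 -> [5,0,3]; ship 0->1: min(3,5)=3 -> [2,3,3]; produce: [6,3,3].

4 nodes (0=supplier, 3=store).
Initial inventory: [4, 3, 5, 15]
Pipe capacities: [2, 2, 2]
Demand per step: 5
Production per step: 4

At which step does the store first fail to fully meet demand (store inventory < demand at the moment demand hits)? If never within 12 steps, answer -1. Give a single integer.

Step 1: demand=5,sold=5 ship[2->3]=2 ship[1->2]=2 ship[0->1]=2 prod=4 -> [6 3 5 12]
Step 2: demand=5,sold=5 ship[2->3]=2 ship[1->2]=2 ship[0->1]=2 prod=4 -> [8 3 5 9]
Step 3: demand=5,sold=5 ship[2->3]=2 ship[1->2]=2 ship[0->1]=2 prod=4 -> [10 3 5 6]
Step 4: demand=5,sold=5 ship[2->3]=2 ship[1->2]=2 ship[0->1]=2 prod=4 -> [12 3 5 3]
Step 5: demand=5,sold=3 ship[2->3]=2 ship[1->2]=2 ship[0->1]=2 prod=4 -> [14 3 5 2]
Step 6: demand=5,sold=2 ship[2->3]=2 ship[1->2]=2 ship[0->1]=2 prod=4 -> [16 3 5 2]
Step 7: demand=5,sold=2 ship[2->3]=2 ship[1->2]=2 ship[0->1]=2 prod=4 -> [18 3 5 2]
Step 8: demand=5,sold=2 ship[2->3]=2 ship[1->2]=2 ship[0->1]=2 prod=4 -> [20 3 5 2]
Step 9: demand=5,sold=2 ship[2->3]=2 ship[1->2]=2 ship[0->1]=2 prod=4 -> [22 3 5 2]
Step 10: demand=5,sold=2 ship[2->3]=2 ship[1->2]=2 ship[0->1]=2 prod=4 -> [24 3 5 2]
Step 11: demand=5,sold=2 ship[2->3]=2 ship[1->2]=2 ship[0->1]=2 prod=4 -> [26 3 5 2]
Step 12: demand=5,sold=2 ship[2->3]=2 ship[1->2]=2 ship[0->1]=2 prod=4 -> [28 3 5 2]
First stockout at step 5

5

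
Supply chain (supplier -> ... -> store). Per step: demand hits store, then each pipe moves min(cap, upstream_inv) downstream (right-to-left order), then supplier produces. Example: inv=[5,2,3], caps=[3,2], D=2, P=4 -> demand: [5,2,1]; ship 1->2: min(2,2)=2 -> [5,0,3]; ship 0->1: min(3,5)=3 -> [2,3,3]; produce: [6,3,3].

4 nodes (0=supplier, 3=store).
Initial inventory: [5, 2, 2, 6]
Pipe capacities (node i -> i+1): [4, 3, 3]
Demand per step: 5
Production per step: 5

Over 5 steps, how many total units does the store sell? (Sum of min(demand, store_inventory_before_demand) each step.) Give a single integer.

Answer: 16

Derivation:
Step 1: sold=5 (running total=5) -> [6 4 2 3]
Step 2: sold=3 (running total=8) -> [7 5 3 2]
Step 3: sold=2 (running total=10) -> [8 6 3 3]
Step 4: sold=3 (running total=13) -> [9 7 3 3]
Step 5: sold=3 (running total=16) -> [10 8 3 3]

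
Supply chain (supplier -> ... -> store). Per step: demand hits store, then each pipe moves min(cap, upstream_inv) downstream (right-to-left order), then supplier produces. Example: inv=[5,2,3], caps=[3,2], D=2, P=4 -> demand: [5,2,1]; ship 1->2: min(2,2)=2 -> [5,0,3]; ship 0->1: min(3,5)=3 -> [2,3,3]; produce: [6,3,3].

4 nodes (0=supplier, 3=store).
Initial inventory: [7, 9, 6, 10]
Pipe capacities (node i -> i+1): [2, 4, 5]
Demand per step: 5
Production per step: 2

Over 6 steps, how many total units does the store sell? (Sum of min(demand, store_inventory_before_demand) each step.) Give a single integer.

Answer: 30

Derivation:
Step 1: sold=5 (running total=5) -> [7 7 5 10]
Step 2: sold=5 (running total=10) -> [7 5 4 10]
Step 3: sold=5 (running total=15) -> [7 3 4 9]
Step 4: sold=5 (running total=20) -> [7 2 3 8]
Step 5: sold=5 (running total=25) -> [7 2 2 6]
Step 6: sold=5 (running total=30) -> [7 2 2 3]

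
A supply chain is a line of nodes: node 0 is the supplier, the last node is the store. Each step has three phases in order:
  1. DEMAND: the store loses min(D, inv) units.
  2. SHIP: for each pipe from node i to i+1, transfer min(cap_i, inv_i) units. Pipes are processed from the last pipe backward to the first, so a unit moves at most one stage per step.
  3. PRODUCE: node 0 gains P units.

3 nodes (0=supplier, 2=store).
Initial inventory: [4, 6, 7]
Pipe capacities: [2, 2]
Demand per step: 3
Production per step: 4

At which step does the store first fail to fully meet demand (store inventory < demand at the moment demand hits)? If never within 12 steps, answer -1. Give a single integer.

Step 1: demand=3,sold=3 ship[1->2]=2 ship[0->1]=2 prod=4 -> [6 6 6]
Step 2: demand=3,sold=3 ship[1->2]=2 ship[0->1]=2 prod=4 -> [8 6 5]
Step 3: demand=3,sold=3 ship[1->2]=2 ship[0->1]=2 prod=4 -> [10 6 4]
Step 4: demand=3,sold=3 ship[1->2]=2 ship[0->1]=2 prod=4 -> [12 6 3]
Step 5: demand=3,sold=3 ship[1->2]=2 ship[0->1]=2 prod=4 -> [14 6 2]
Step 6: demand=3,sold=2 ship[1->2]=2 ship[0->1]=2 prod=4 -> [16 6 2]
Step 7: demand=3,sold=2 ship[1->2]=2 ship[0->1]=2 prod=4 -> [18 6 2]
Step 8: demand=3,sold=2 ship[1->2]=2 ship[0->1]=2 prod=4 -> [20 6 2]
Step 9: demand=3,sold=2 ship[1->2]=2 ship[0->1]=2 prod=4 -> [22 6 2]
Step 10: demand=3,sold=2 ship[1->2]=2 ship[0->1]=2 prod=4 -> [24 6 2]
Step 11: demand=3,sold=2 ship[1->2]=2 ship[0->1]=2 prod=4 -> [26 6 2]
Step 12: demand=3,sold=2 ship[1->2]=2 ship[0->1]=2 prod=4 -> [28 6 2]
First stockout at step 6

6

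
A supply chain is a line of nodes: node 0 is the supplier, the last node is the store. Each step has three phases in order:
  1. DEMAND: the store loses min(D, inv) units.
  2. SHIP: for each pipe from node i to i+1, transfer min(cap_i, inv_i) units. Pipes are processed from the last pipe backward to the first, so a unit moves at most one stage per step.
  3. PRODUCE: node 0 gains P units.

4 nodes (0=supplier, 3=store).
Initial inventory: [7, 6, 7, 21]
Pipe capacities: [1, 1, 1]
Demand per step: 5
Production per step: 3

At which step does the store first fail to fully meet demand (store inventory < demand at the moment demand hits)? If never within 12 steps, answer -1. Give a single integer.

Step 1: demand=5,sold=5 ship[2->3]=1 ship[1->2]=1 ship[0->1]=1 prod=3 -> [9 6 7 17]
Step 2: demand=5,sold=5 ship[2->3]=1 ship[1->2]=1 ship[0->1]=1 prod=3 -> [11 6 7 13]
Step 3: demand=5,sold=5 ship[2->3]=1 ship[1->2]=1 ship[0->1]=1 prod=3 -> [13 6 7 9]
Step 4: demand=5,sold=5 ship[2->3]=1 ship[1->2]=1 ship[0->1]=1 prod=3 -> [15 6 7 5]
Step 5: demand=5,sold=5 ship[2->3]=1 ship[1->2]=1 ship[0->1]=1 prod=3 -> [17 6 7 1]
Step 6: demand=5,sold=1 ship[2->3]=1 ship[1->2]=1 ship[0->1]=1 prod=3 -> [19 6 7 1]
Step 7: demand=5,sold=1 ship[2->3]=1 ship[1->2]=1 ship[0->1]=1 prod=3 -> [21 6 7 1]
Step 8: demand=5,sold=1 ship[2->3]=1 ship[1->2]=1 ship[0->1]=1 prod=3 -> [23 6 7 1]
Step 9: demand=5,sold=1 ship[2->3]=1 ship[1->2]=1 ship[0->1]=1 prod=3 -> [25 6 7 1]
Step 10: demand=5,sold=1 ship[2->3]=1 ship[1->2]=1 ship[0->1]=1 prod=3 -> [27 6 7 1]
Step 11: demand=5,sold=1 ship[2->3]=1 ship[1->2]=1 ship[0->1]=1 prod=3 -> [29 6 7 1]
Step 12: demand=5,sold=1 ship[2->3]=1 ship[1->2]=1 ship[0->1]=1 prod=3 -> [31 6 7 1]
First stockout at step 6

6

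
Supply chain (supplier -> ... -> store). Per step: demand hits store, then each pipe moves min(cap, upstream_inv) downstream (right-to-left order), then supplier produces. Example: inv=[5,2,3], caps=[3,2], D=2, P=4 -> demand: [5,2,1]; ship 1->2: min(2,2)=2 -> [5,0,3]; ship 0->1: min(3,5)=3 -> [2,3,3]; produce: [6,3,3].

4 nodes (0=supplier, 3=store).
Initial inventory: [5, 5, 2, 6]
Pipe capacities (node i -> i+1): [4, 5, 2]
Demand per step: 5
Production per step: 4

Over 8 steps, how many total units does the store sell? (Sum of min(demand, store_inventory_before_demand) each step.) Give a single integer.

Step 1: sold=5 (running total=5) -> [5 4 5 3]
Step 2: sold=3 (running total=8) -> [5 4 7 2]
Step 3: sold=2 (running total=10) -> [5 4 9 2]
Step 4: sold=2 (running total=12) -> [5 4 11 2]
Step 5: sold=2 (running total=14) -> [5 4 13 2]
Step 6: sold=2 (running total=16) -> [5 4 15 2]
Step 7: sold=2 (running total=18) -> [5 4 17 2]
Step 8: sold=2 (running total=20) -> [5 4 19 2]

Answer: 20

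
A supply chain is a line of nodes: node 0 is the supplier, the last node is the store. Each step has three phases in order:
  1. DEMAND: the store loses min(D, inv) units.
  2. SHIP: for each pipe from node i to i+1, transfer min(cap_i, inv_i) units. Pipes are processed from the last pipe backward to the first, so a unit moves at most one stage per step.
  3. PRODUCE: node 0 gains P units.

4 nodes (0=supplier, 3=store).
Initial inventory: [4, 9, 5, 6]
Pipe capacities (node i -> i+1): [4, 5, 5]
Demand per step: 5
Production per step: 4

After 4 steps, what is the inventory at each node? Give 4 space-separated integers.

Step 1: demand=5,sold=5 ship[2->3]=5 ship[1->2]=5 ship[0->1]=4 prod=4 -> inv=[4 8 5 6]
Step 2: demand=5,sold=5 ship[2->3]=5 ship[1->2]=5 ship[0->1]=4 prod=4 -> inv=[4 7 5 6]
Step 3: demand=5,sold=5 ship[2->3]=5 ship[1->2]=5 ship[0->1]=4 prod=4 -> inv=[4 6 5 6]
Step 4: demand=5,sold=5 ship[2->3]=5 ship[1->2]=5 ship[0->1]=4 prod=4 -> inv=[4 5 5 6]

4 5 5 6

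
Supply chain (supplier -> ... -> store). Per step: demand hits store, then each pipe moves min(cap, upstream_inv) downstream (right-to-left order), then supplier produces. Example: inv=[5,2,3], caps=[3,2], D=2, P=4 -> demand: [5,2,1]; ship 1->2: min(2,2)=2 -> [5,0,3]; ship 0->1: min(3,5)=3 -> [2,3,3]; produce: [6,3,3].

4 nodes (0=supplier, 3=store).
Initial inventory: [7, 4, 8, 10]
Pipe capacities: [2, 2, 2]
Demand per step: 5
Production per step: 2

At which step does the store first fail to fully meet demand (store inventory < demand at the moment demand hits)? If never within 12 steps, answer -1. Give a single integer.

Step 1: demand=5,sold=5 ship[2->3]=2 ship[1->2]=2 ship[0->1]=2 prod=2 -> [7 4 8 7]
Step 2: demand=5,sold=5 ship[2->3]=2 ship[1->2]=2 ship[0->1]=2 prod=2 -> [7 4 8 4]
Step 3: demand=5,sold=4 ship[2->3]=2 ship[1->2]=2 ship[0->1]=2 prod=2 -> [7 4 8 2]
Step 4: demand=5,sold=2 ship[2->3]=2 ship[1->2]=2 ship[0->1]=2 prod=2 -> [7 4 8 2]
Step 5: demand=5,sold=2 ship[2->3]=2 ship[1->2]=2 ship[0->1]=2 prod=2 -> [7 4 8 2]
Step 6: demand=5,sold=2 ship[2->3]=2 ship[1->2]=2 ship[0->1]=2 prod=2 -> [7 4 8 2]
Step 7: demand=5,sold=2 ship[2->3]=2 ship[1->2]=2 ship[0->1]=2 prod=2 -> [7 4 8 2]
Step 8: demand=5,sold=2 ship[2->3]=2 ship[1->2]=2 ship[0->1]=2 prod=2 -> [7 4 8 2]
Step 9: demand=5,sold=2 ship[2->3]=2 ship[1->2]=2 ship[0->1]=2 prod=2 -> [7 4 8 2]
Step 10: demand=5,sold=2 ship[2->3]=2 ship[1->2]=2 ship[0->1]=2 prod=2 -> [7 4 8 2]
Step 11: demand=5,sold=2 ship[2->3]=2 ship[1->2]=2 ship[0->1]=2 prod=2 -> [7 4 8 2]
Step 12: demand=5,sold=2 ship[2->3]=2 ship[1->2]=2 ship[0->1]=2 prod=2 -> [7 4 8 2]
First stockout at step 3

3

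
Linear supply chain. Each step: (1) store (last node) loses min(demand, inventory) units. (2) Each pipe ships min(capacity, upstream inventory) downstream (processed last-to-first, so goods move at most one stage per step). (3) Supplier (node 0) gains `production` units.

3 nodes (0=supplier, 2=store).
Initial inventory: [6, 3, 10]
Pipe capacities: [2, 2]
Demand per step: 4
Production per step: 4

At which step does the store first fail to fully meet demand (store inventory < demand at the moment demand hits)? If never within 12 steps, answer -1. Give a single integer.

Step 1: demand=4,sold=4 ship[1->2]=2 ship[0->1]=2 prod=4 -> [8 3 8]
Step 2: demand=4,sold=4 ship[1->2]=2 ship[0->1]=2 prod=4 -> [10 3 6]
Step 3: demand=4,sold=4 ship[1->2]=2 ship[0->1]=2 prod=4 -> [12 3 4]
Step 4: demand=4,sold=4 ship[1->2]=2 ship[0->1]=2 prod=4 -> [14 3 2]
Step 5: demand=4,sold=2 ship[1->2]=2 ship[0->1]=2 prod=4 -> [16 3 2]
Step 6: demand=4,sold=2 ship[1->2]=2 ship[0->1]=2 prod=4 -> [18 3 2]
Step 7: demand=4,sold=2 ship[1->2]=2 ship[0->1]=2 prod=4 -> [20 3 2]
Step 8: demand=4,sold=2 ship[1->2]=2 ship[0->1]=2 prod=4 -> [22 3 2]
Step 9: demand=4,sold=2 ship[1->2]=2 ship[0->1]=2 prod=4 -> [24 3 2]
Step 10: demand=4,sold=2 ship[1->2]=2 ship[0->1]=2 prod=4 -> [26 3 2]
Step 11: demand=4,sold=2 ship[1->2]=2 ship[0->1]=2 prod=4 -> [28 3 2]
Step 12: demand=4,sold=2 ship[1->2]=2 ship[0->1]=2 prod=4 -> [30 3 2]
First stockout at step 5

5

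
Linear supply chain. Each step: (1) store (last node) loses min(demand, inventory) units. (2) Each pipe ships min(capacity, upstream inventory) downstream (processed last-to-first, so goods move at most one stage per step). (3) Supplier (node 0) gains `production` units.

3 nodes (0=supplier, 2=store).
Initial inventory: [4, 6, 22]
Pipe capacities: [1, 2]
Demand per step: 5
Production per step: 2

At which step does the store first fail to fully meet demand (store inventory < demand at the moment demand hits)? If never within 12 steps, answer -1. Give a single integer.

Step 1: demand=5,sold=5 ship[1->2]=2 ship[0->1]=1 prod=2 -> [5 5 19]
Step 2: demand=5,sold=5 ship[1->2]=2 ship[0->1]=1 prod=2 -> [6 4 16]
Step 3: demand=5,sold=5 ship[1->2]=2 ship[0->1]=1 prod=2 -> [7 3 13]
Step 4: demand=5,sold=5 ship[1->2]=2 ship[0->1]=1 prod=2 -> [8 2 10]
Step 5: demand=5,sold=5 ship[1->2]=2 ship[0->1]=1 prod=2 -> [9 1 7]
Step 6: demand=5,sold=5 ship[1->2]=1 ship[0->1]=1 prod=2 -> [10 1 3]
Step 7: demand=5,sold=3 ship[1->2]=1 ship[0->1]=1 prod=2 -> [11 1 1]
Step 8: demand=5,sold=1 ship[1->2]=1 ship[0->1]=1 prod=2 -> [12 1 1]
Step 9: demand=5,sold=1 ship[1->2]=1 ship[0->1]=1 prod=2 -> [13 1 1]
Step 10: demand=5,sold=1 ship[1->2]=1 ship[0->1]=1 prod=2 -> [14 1 1]
Step 11: demand=5,sold=1 ship[1->2]=1 ship[0->1]=1 prod=2 -> [15 1 1]
Step 12: demand=5,sold=1 ship[1->2]=1 ship[0->1]=1 prod=2 -> [16 1 1]
First stockout at step 7

7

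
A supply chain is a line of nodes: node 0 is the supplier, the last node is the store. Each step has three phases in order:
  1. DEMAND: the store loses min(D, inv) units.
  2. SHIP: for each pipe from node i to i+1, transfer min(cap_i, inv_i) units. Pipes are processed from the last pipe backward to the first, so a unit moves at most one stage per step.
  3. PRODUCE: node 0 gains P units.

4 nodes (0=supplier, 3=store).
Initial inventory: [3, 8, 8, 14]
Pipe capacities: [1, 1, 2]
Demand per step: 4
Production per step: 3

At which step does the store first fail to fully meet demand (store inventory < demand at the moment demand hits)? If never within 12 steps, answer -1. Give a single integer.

Step 1: demand=4,sold=4 ship[2->3]=2 ship[1->2]=1 ship[0->1]=1 prod=3 -> [5 8 7 12]
Step 2: demand=4,sold=4 ship[2->3]=2 ship[1->2]=1 ship[0->1]=1 prod=3 -> [7 8 6 10]
Step 3: demand=4,sold=4 ship[2->3]=2 ship[1->2]=1 ship[0->1]=1 prod=3 -> [9 8 5 8]
Step 4: demand=4,sold=4 ship[2->3]=2 ship[1->2]=1 ship[0->1]=1 prod=3 -> [11 8 4 6]
Step 5: demand=4,sold=4 ship[2->3]=2 ship[1->2]=1 ship[0->1]=1 prod=3 -> [13 8 3 4]
Step 6: demand=4,sold=4 ship[2->3]=2 ship[1->2]=1 ship[0->1]=1 prod=3 -> [15 8 2 2]
Step 7: demand=4,sold=2 ship[2->3]=2 ship[1->2]=1 ship[0->1]=1 prod=3 -> [17 8 1 2]
Step 8: demand=4,sold=2 ship[2->3]=1 ship[1->2]=1 ship[0->1]=1 prod=3 -> [19 8 1 1]
Step 9: demand=4,sold=1 ship[2->3]=1 ship[1->2]=1 ship[0->1]=1 prod=3 -> [21 8 1 1]
Step 10: demand=4,sold=1 ship[2->3]=1 ship[1->2]=1 ship[0->1]=1 prod=3 -> [23 8 1 1]
Step 11: demand=4,sold=1 ship[2->3]=1 ship[1->2]=1 ship[0->1]=1 prod=3 -> [25 8 1 1]
Step 12: demand=4,sold=1 ship[2->3]=1 ship[1->2]=1 ship[0->1]=1 prod=3 -> [27 8 1 1]
First stockout at step 7

7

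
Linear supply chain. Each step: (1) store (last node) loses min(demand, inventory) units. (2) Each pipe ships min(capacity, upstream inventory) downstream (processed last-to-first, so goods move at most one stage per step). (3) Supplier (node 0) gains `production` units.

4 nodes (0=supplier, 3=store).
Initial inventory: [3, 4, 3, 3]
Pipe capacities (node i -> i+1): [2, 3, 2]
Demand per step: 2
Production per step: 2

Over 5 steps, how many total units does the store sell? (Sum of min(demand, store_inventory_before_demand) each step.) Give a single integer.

Step 1: sold=2 (running total=2) -> [3 3 4 3]
Step 2: sold=2 (running total=4) -> [3 2 5 3]
Step 3: sold=2 (running total=6) -> [3 2 5 3]
Step 4: sold=2 (running total=8) -> [3 2 5 3]
Step 5: sold=2 (running total=10) -> [3 2 5 3]

Answer: 10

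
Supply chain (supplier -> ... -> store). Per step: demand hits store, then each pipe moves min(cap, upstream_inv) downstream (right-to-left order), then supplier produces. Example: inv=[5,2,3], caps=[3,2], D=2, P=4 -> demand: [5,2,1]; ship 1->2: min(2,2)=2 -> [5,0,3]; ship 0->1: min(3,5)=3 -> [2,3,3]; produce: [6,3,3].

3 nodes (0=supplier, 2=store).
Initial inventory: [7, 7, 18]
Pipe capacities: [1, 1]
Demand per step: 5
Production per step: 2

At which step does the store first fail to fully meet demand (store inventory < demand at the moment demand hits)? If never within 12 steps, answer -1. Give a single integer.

Step 1: demand=5,sold=5 ship[1->2]=1 ship[0->1]=1 prod=2 -> [8 7 14]
Step 2: demand=5,sold=5 ship[1->2]=1 ship[0->1]=1 prod=2 -> [9 7 10]
Step 3: demand=5,sold=5 ship[1->2]=1 ship[0->1]=1 prod=2 -> [10 7 6]
Step 4: demand=5,sold=5 ship[1->2]=1 ship[0->1]=1 prod=2 -> [11 7 2]
Step 5: demand=5,sold=2 ship[1->2]=1 ship[0->1]=1 prod=2 -> [12 7 1]
Step 6: demand=5,sold=1 ship[1->2]=1 ship[0->1]=1 prod=2 -> [13 7 1]
Step 7: demand=5,sold=1 ship[1->2]=1 ship[0->1]=1 prod=2 -> [14 7 1]
Step 8: demand=5,sold=1 ship[1->2]=1 ship[0->1]=1 prod=2 -> [15 7 1]
Step 9: demand=5,sold=1 ship[1->2]=1 ship[0->1]=1 prod=2 -> [16 7 1]
Step 10: demand=5,sold=1 ship[1->2]=1 ship[0->1]=1 prod=2 -> [17 7 1]
Step 11: demand=5,sold=1 ship[1->2]=1 ship[0->1]=1 prod=2 -> [18 7 1]
Step 12: demand=5,sold=1 ship[1->2]=1 ship[0->1]=1 prod=2 -> [19 7 1]
First stockout at step 5

5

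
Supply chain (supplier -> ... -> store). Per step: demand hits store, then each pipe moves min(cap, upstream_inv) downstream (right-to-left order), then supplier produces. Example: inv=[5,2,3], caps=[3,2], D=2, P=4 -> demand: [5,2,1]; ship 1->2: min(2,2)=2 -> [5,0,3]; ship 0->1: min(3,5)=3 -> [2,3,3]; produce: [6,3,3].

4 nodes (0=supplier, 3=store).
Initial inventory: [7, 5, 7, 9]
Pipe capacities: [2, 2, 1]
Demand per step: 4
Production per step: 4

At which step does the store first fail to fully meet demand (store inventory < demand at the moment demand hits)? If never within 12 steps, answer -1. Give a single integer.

Step 1: demand=4,sold=4 ship[2->3]=1 ship[1->2]=2 ship[0->1]=2 prod=4 -> [9 5 8 6]
Step 2: demand=4,sold=4 ship[2->3]=1 ship[1->2]=2 ship[0->1]=2 prod=4 -> [11 5 9 3]
Step 3: demand=4,sold=3 ship[2->3]=1 ship[1->2]=2 ship[0->1]=2 prod=4 -> [13 5 10 1]
Step 4: demand=4,sold=1 ship[2->3]=1 ship[1->2]=2 ship[0->1]=2 prod=4 -> [15 5 11 1]
Step 5: demand=4,sold=1 ship[2->3]=1 ship[1->2]=2 ship[0->1]=2 prod=4 -> [17 5 12 1]
Step 6: demand=4,sold=1 ship[2->3]=1 ship[1->2]=2 ship[0->1]=2 prod=4 -> [19 5 13 1]
Step 7: demand=4,sold=1 ship[2->3]=1 ship[1->2]=2 ship[0->1]=2 prod=4 -> [21 5 14 1]
Step 8: demand=4,sold=1 ship[2->3]=1 ship[1->2]=2 ship[0->1]=2 prod=4 -> [23 5 15 1]
Step 9: demand=4,sold=1 ship[2->3]=1 ship[1->2]=2 ship[0->1]=2 prod=4 -> [25 5 16 1]
Step 10: demand=4,sold=1 ship[2->3]=1 ship[1->2]=2 ship[0->1]=2 prod=4 -> [27 5 17 1]
Step 11: demand=4,sold=1 ship[2->3]=1 ship[1->2]=2 ship[0->1]=2 prod=4 -> [29 5 18 1]
Step 12: demand=4,sold=1 ship[2->3]=1 ship[1->2]=2 ship[0->1]=2 prod=4 -> [31 5 19 1]
First stockout at step 3

3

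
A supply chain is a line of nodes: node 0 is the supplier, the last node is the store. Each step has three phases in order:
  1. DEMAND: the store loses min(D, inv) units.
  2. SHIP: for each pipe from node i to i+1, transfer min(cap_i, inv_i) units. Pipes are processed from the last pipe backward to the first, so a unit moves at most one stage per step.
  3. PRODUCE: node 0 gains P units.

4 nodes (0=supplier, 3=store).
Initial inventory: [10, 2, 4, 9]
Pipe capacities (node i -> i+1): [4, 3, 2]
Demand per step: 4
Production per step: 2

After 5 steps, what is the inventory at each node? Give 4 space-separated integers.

Step 1: demand=4,sold=4 ship[2->3]=2 ship[1->2]=2 ship[0->1]=4 prod=2 -> inv=[8 4 4 7]
Step 2: demand=4,sold=4 ship[2->3]=2 ship[1->2]=3 ship[0->1]=4 prod=2 -> inv=[6 5 5 5]
Step 3: demand=4,sold=4 ship[2->3]=2 ship[1->2]=3 ship[0->1]=4 prod=2 -> inv=[4 6 6 3]
Step 4: demand=4,sold=3 ship[2->3]=2 ship[1->2]=3 ship[0->1]=4 prod=2 -> inv=[2 7 7 2]
Step 5: demand=4,sold=2 ship[2->3]=2 ship[1->2]=3 ship[0->1]=2 prod=2 -> inv=[2 6 8 2]

2 6 8 2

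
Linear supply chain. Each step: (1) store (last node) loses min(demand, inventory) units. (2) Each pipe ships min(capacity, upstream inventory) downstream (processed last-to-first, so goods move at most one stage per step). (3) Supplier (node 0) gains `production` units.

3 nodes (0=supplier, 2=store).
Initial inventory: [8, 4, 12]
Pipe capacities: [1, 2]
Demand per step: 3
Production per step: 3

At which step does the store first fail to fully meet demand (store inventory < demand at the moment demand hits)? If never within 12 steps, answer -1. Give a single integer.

Step 1: demand=3,sold=3 ship[1->2]=2 ship[0->1]=1 prod=3 -> [10 3 11]
Step 2: demand=3,sold=3 ship[1->2]=2 ship[0->1]=1 prod=3 -> [12 2 10]
Step 3: demand=3,sold=3 ship[1->2]=2 ship[0->1]=1 prod=3 -> [14 1 9]
Step 4: demand=3,sold=3 ship[1->2]=1 ship[0->1]=1 prod=3 -> [16 1 7]
Step 5: demand=3,sold=3 ship[1->2]=1 ship[0->1]=1 prod=3 -> [18 1 5]
Step 6: demand=3,sold=3 ship[1->2]=1 ship[0->1]=1 prod=3 -> [20 1 3]
Step 7: demand=3,sold=3 ship[1->2]=1 ship[0->1]=1 prod=3 -> [22 1 1]
Step 8: demand=3,sold=1 ship[1->2]=1 ship[0->1]=1 prod=3 -> [24 1 1]
Step 9: demand=3,sold=1 ship[1->2]=1 ship[0->1]=1 prod=3 -> [26 1 1]
Step 10: demand=3,sold=1 ship[1->2]=1 ship[0->1]=1 prod=3 -> [28 1 1]
Step 11: demand=3,sold=1 ship[1->2]=1 ship[0->1]=1 prod=3 -> [30 1 1]
Step 12: demand=3,sold=1 ship[1->2]=1 ship[0->1]=1 prod=3 -> [32 1 1]
First stockout at step 8

8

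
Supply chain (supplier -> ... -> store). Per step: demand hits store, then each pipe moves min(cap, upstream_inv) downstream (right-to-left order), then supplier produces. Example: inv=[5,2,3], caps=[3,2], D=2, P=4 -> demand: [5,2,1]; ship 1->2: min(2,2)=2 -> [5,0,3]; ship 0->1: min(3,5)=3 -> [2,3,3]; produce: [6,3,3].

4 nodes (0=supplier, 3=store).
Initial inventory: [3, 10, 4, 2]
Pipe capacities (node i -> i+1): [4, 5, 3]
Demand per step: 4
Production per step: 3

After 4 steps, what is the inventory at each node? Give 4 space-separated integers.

Step 1: demand=4,sold=2 ship[2->3]=3 ship[1->2]=5 ship[0->1]=3 prod=3 -> inv=[3 8 6 3]
Step 2: demand=4,sold=3 ship[2->3]=3 ship[1->2]=5 ship[0->1]=3 prod=3 -> inv=[3 6 8 3]
Step 3: demand=4,sold=3 ship[2->3]=3 ship[1->2]=5 ship[0->1]=3 prod=3 -> inv=[3 4 10 3]
Step 4: demand=4,sold=3 ship[2->3]=3 ship[1->2]=4 ship[0->1]=3 prod=3 -> inv=[3 3 11 3]

3 3 11 3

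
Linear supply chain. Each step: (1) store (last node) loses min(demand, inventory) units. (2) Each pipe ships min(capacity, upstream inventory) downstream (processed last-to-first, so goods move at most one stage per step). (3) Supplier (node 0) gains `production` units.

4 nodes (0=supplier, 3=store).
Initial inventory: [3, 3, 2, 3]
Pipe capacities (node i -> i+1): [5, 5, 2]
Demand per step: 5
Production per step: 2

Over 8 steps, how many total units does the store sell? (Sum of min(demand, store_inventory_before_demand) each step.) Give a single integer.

Step 1: sold=3 (running total=3) -> [2 3 3 2]
Step 2: sold=2 (running total=5) -> [2 2 4 2]
Step 3: sold=2 (running total=7) -> [2 2 4 2]
Step 4: sold=2 (running total=9) -> [2 2 4 2]
Step 5: sold=2 (running total=11) -> [2 2 4 2]
Step 6: sold=2 (running total=13) -> [2 2 4 2]
Step 7: sold=2 (running total=15) -> [2 2 4 2]
Step 8: sold=2 (running total=17) -> [2 2 4 2]

Answer: 17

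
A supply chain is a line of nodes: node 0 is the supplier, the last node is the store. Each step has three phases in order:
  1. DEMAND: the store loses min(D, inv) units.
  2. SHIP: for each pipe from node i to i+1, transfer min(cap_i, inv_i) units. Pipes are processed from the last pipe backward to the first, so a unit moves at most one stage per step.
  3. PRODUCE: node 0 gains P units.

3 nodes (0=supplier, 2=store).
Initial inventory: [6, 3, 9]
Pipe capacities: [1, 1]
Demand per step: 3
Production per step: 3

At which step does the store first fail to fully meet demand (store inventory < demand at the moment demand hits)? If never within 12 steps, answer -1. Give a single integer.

Step 1: demand=3,sold=3 ship[1->2]=1 ship[0->1]=1 prod=3 -> [8 3 7]
Step 2: demand=3,sold=3 ship[1->2]=1 ship[0->1]=1 prod=3 -> [10 3 5]
Step 3: demand=3,sold=3 ship[1->2]=1 ship[0->1]=1 prod=3 -> [12 3 3]
Step 4: demand=3,sold=3 ship[1->2]=1 ship[0->1]=1 prod=3 -> [14 3 1]
Step 5: demand=3,sold=1 ship[1->2]=1 ship[0->1]=1 prod=3 -> [16 3 1]
Step 6: demand=3,sold=1 ship[1->2]=1 ship[0->1]=1 prod=3 -> [18 3 1]
Step 7: demand=3,sold=1 ship[1->2]=1 ship[0->1]=1 prod=3 -> [20 3 1]
Step 8: demand=3,sold=1 ship[1->2]=1 ship[0->1]=1 prod=3 -> [22 3 1]
Step 9: demand=3,sold=1 ship[1->2]=1 ship[0->1]=1 prod=3 -> [24 3 1]
Step 10: demand=3,sold=1 ship[1->2]=1 ship[0->1]=1 prod=3 -> [26 3 1]
Step 11: demand=3,sold=1 ship[1->2]=1 ship[0->1]=1 prod=3 -> [28 3 1]
Step 12: demand=3,sold=1 ship[1->2]=1 ship[0->1]=1 prod=3 -> [30 3 1]
First stockout at step 5

5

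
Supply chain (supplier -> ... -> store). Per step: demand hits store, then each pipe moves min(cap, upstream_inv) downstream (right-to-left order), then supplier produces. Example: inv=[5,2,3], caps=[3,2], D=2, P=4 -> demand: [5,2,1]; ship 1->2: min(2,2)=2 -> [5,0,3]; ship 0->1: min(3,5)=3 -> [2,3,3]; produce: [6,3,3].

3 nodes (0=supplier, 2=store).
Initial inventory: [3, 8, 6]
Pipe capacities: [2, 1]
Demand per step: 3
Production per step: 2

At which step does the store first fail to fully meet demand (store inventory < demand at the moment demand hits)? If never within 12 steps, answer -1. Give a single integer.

Step 1: demand=3,sold=3 ship[1->2]=1 ship[0->1]=2 prod=2 -> [3 9 4]
Step 2: demand=3,sold=3 ship[1->2]=1 ship[0->1]=2 prod=2 -> [3 10 2]
Step 3: demand=3,sold=2 ship[1->2]=1 ship[0->1]=2 prod=2 -> [3 11 1]
Step 4: demand=3,sold=1 ship[1->2]=1 ship[0->1]=2 prod=2 -> [3 12 1]
Step 5: demand=3,sold=1 ship[1->2]=1 ship[0->1]=2 prod=2 -> [3 13 1]
Step 6: demand=3,sold=1 ship[1->2]=1 ship[0->1]=2 prod=2 -> [3 14 1]
Step 7: demand=3,sold=1 ship[1->2]=1 ship[0->1]=2 prod=2 -> [3 15 1]
Step 8: demand=3,sold=1 ship[1->2]=1 ship[0->1]=2 prod=2 -> [3 16 1]
Step 9: demand=3,sold=1 ship[1->2]=1 ship[0->1]=2 prod=2 -> [3 17 1]
Step 10: demand=3,sold=1 ship[1->2]=1 ship[0->1]=2 prod=2 -> [3 18 1]
Step 11: demand=3,sold=1 ship[1->2]=1 ship[0->1]=2 prod=2 -> [3 19 1]
Step 12: demand=3,sold=1 ship[1->2]=1 ship[0->1]=2 prod=2 -> [3 20 1]
First stockout at step 3

3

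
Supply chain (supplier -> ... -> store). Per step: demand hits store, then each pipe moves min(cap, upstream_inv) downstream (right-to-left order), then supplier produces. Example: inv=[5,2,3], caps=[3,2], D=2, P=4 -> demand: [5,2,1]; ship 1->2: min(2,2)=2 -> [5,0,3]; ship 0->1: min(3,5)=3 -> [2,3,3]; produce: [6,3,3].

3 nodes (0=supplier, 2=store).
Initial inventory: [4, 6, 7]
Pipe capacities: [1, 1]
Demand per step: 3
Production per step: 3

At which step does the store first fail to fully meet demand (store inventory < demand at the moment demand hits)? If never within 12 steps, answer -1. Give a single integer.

Step 1: demand=3,sold=3 ship[1->2]=1 ship[0->1]=1 prod=3 -> [6 6 5]
Step 2: demand=3,sold=3 ship[1->2]=1 ship[0->1]=1 prod=3 -> [8 6 3]
Step 3: demand=3,sold=3 ship[1->2]=1 ship[0->1]=1 prod=3 -> [10 6 1]
Step 4: demand=3,sold=1 ship[1->2]=1 ship[0->1]=1 prod=3 -> [12 6 1]
Step 5: demand=3,sold=1 ship[1->2]=1 ship[0->1]=1 prod=3 -> [14 6 1]
Step 6: demand=3,sold=1 ship[1->2]=1 ship[0->1]=1 prod=3 -> [16 6 1]
Step 7: demand=3,sold=1 ship[1->2]=1 ship[0->1]=1 prod=3 -> [18 6 1]
Step 8: demand=3,sold=1 ship[1->2]=1 ship[0->1]=1 prod=3 -> [20 6 1]
Step 9: demand=3,sold=1 ship[1->2]=1 ship[0->1]=1 prod=3 -> [22 6 1]
Step 10: demand=3,sold=1 ship[1->2]=1 ship[0->1]=1 prod=3 -> [24 6 1]
Step 11: demand=3,sold=1 ship[1->2]=1 ship[0->1]=1 prod=3 -> [26 6 1]
Step 12: demand=3,sold=1 ship[1->2]=1 ship[0->1]=1 prod=3 -> [28 6 1]
First stockout at step 4

4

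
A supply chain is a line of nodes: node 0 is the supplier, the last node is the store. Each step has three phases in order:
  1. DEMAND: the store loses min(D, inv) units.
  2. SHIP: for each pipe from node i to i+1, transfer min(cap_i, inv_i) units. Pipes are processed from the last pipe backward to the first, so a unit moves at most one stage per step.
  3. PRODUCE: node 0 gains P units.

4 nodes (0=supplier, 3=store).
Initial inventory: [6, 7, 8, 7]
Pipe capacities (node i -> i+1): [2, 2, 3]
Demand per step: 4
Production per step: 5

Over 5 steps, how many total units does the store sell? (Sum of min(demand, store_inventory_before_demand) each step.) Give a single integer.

Answer: 19

Derivation:
Step 1: sold=4 (running total=4) -> [9 7 7 6]
Step 2: sold=4 (running total=8) -> [12 7 6 5]
Step 3: sold=4 (running total=12) -> [15 7 5 4]
Step 4: sold=4 (running total=16) -> [18 7 4 3]
Step 5: sold=3 (running total=19) -> [21 7 3 3]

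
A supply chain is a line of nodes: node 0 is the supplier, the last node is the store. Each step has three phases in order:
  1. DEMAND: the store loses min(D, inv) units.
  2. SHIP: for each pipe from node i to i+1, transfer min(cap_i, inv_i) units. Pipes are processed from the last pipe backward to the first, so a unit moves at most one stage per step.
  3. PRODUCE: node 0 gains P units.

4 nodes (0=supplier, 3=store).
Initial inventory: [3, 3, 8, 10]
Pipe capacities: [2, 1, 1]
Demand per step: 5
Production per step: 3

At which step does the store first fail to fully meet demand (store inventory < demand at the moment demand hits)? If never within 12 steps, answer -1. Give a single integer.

Step 1: demand=5,sold=5 ship[2->3]=1 ship[1->2]=1 ship[0->1]=2 prod=3 -> [4 4 8 6]
Step 2: demand=5,sold=5 ship[2->3]=1 ship[1->2]=1 ship[0->1]=2 prod=3 -> [5 5 8 2]
Step 3: demand=5,sold=2 ship[2->3]=1 ship[1->2]=1 ship[0->1]=2 prod=3 -> [6 6 8 1]
Step 4: demand=5,sold=1 ship[2->3]=1 ship[1->2]=1 ship[0->1]=2 prod=3 -> [7 7 8 1]
Step 5: demand=5,sold=1 ship[2->3]=1 ship[1->2]=1 ship[0->1]=2 prod=3 -> [8 8 8 1]
Step 6: demand=5,sold=1 ship[2->3]=1 ship[1->2]=1 ship[0->1]=2 prod=3 -> [9 9 8 1]
Step 7: demand=5,sold=1 ship[2->3]=1 ship[1->2]=1 ship[0->1]=2 prod=3 -> [10 10 8 1]
Step 8: demand=5,sold=1 ship[2->3]=1 ship[1->2]=1 ship[0->1]=2 prod=3 -> [11 11 8 1]
Step 9: demand=5,sold=1 ship[2->3]=1 ship[1->2]=1 ship[0->1]=2 prod=3 -> [12 12 8 1]
Step 10: demand=5,sold=1 ship[2->3]=1 ship[1->2]=1 ship[0->1]=2 prod=3 -> [13 13 8 1]
Step 11: demand=5,sold=1 ship[2->3]=1 ship[1->2]=1 ship[0->1]=2 prod=3 -> [14 14 8 1]
Step 12: demand=5,sold=1 ship[2->3]=1 ship[1->2]=1 ship[0->1]=2 prod=3 -> [15 15 8 1]
First stockout at step 3

3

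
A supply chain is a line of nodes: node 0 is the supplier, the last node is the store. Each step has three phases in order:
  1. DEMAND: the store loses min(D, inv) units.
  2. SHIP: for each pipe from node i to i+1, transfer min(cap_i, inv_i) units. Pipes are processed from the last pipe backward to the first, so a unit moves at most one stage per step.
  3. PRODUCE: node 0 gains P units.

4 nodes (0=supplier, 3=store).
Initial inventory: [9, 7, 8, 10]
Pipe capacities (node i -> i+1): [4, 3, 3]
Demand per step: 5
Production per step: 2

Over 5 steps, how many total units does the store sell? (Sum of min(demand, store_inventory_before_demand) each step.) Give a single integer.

Step 1: sold=5 (running total=5) -> [7 8 8 8]
Step 2: sold=5 (running total=10) -> [5 9 8 6]
Step 3: sold=5 (running total=15) -> [3 10 8 4]
Step 4: sold=4 (running total=19) -> [2 10 8 3]
Step 5: sold=3 (running total=22) -> [2 9 8 3]

Answer: 22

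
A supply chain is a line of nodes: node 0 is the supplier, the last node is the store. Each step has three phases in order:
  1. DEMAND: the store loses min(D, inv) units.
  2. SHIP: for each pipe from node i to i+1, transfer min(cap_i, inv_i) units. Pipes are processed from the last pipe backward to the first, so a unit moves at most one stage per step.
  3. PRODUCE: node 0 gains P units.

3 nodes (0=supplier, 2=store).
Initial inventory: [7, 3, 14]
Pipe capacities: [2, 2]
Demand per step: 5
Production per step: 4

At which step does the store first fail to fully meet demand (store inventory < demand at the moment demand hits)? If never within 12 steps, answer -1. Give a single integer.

Step 1: demand=5,sold=5 ship[1->2]=2 ship[0->1]=2 prod=4 -> [9 3 11]
Step 2: demand=5,sold=5 ship[1->2]=2 ship[0->1]=2 prod=4 -> [11 3 8]
Step 3: demand=5,sold=5 ship[1->2]=2 ship[0->1]=2 prod=4 -> [13 3 5]
Step 4: demand=5,sold=5 ship[1->2]=2 ship[0->1]=2 prod=4 -> [15 3 2]
Step 5: demand=5,sold=2 ship[1->2]=2 ship[0->1]=2 prod=4 -> [17 3 2]
Step 6: demand=5,sold=2 ship[1->2]=2 ship[0->1]=2 prod=4 -> [19 3 2]
Step 7: demand=5,sold=2 ship[1->2]=2 ship[0->1]=2 prod=4 -> [21 3 2]
Step 8: demand=5,sold=2 ship[1->2]=2 ship[0->1]=2 prod=4 -> [23 3 2]
Step 9: demand=5,sold=2 ship[1->2]=2 ship[0->1]=2 prod=4 -> [25 3 2]
Step 10: demand=5,sold=2 ship[1->2]=2 ship[0->1]=2 prod=4 -> [27 3 2]
Step 11: demand=5,sold=2 ship[1->2]=2 ship[0->1]=2 prod=4 -> [29 3 2]
Step 12: demand=5,sold=2 ship[1->2]=2 ship[0->1]=2 prod=4 -> [31 3 2]
First stockout at step 5

5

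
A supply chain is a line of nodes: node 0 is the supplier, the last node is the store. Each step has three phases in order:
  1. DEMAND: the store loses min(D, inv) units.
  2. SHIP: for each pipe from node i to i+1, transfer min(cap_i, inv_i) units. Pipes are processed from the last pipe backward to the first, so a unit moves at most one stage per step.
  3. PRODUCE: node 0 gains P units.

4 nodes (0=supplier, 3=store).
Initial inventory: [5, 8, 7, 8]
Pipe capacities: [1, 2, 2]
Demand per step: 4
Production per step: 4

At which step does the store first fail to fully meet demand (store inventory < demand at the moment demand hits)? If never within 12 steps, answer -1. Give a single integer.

Step 1: demand=4,sold=4 ship[2->3]=2 ship[1->2]=2 ship[0->1]=1 prod=4 -> [8 7 7 6]
Step 2: demand=4,sold=4 ship[2->3]=2 ship[1->2]=2 ship[0->1]=1 prod=4 -> [11 6 7 4]
Step 3: demand=4,sold=4 ship[2->3]=2 ship[1->2]=2 ship[0->1]=1 prod=4 -> [14 5 7 2]
Step 4: demand=4,sold=2 ship[2->3]=2 ship[1->2]=2 ship[0->1]=1 prod=4 -> [17 4 7 2]
Step 5: demand=4,sold=2 ship[2->3]=2 ship[1->2]=2 ship[0->1]=1 prod=4 -> [20 3 7 2]
Step 6: demand=4,sold=2 ship[2->3]=2 ship[1->2]=2 ship[0->1]=1 prod=4 -> [23 2 7 2]
Step 7: demand=4,sold=2 ship[2->3]=2 ship[1->2]=2 ship[0->1]=1 prod=4 -> [26 1 7 2]
Step 8: demand=4,sold=2 ship[2->3]=2 ship[1->2]=1 ship[0->1]=1 prod=4 -> [29 1 6 2]
Step 9: demand=4,sold=2 ship[2->3]=2 ship[1->2]=1 ship[0->1]=1 prod=4 -> [32 1 5 2]
Step 10: demand=4,sold=2 ship[2->3]=2 ship[1->2]=1 ship[0->1]=1 prod=4 -> [35 1 4 2]
Step 11: demand=4,sold=2 ship[2->3]=2 ship[1->2]=1 ship[0->1]=1 prod=4 -> [38 1 3 2]
Step 12: demand=4,sold=2 ship[2->3]=2 ship[1->2]=1 ship[0->1]=1 prod=4 -> [41 1 2 2]
First stockout at step 4

4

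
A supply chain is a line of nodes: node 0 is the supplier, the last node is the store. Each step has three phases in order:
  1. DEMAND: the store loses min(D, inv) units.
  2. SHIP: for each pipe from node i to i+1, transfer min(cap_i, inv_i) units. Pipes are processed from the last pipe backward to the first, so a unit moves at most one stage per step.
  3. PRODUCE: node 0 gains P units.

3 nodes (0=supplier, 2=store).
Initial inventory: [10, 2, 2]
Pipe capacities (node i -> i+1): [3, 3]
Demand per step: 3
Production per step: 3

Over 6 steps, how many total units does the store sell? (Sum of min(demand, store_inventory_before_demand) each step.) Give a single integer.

Answer: 16

Derivation:
Step 1: sold=2 (running total=2) -> [10 3 2]
Step 2: sold=2 (running total=4) -> [10 3 3]
Step 3: sold=3 (running total=7) -> [10 3 3]
Step 4: sold=3 (running total=10) -> [10 3 3]
Step 5: sold=3 (running total=13) -> [10 3 3]
Step 6: sold=3 (running total=16) -> [10 3 3]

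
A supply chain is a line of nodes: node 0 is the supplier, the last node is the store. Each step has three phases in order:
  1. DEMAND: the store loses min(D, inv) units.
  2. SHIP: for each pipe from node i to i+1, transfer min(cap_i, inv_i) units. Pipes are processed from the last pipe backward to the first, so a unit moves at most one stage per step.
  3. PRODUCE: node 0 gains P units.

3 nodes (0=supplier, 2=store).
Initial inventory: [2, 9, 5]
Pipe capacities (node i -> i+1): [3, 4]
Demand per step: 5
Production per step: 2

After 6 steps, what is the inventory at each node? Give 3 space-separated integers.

Step 1: demand=5,sold=5 ship[1->2]=4 ship[0->1]=2 prod=2 -> inv=[2 7 4]
Step 2: demand=5,sold=4 ship[1->2]=4 ship[0->1]=2 prod=2 -> inv=[2 5 4]
Step 3: demand=5,sold=4 ship[1->2]=4 ship[0->1]=2 prod=2 -> inv=[2 3 4]
Step 4: demand=5,sold=4 ship[1->2]=3 ship[0->1]=2 prod=2 -> inv=[2 2 3]
Step 5: demand=5,sold=3 ship[1->2]=2 ship[0->1]=2 prod=2 -> inv=[2 2 2]
Step 6: demand=5,sold=2 ship[1->2]=2 ship[0->1]=2 prod=2 -> inv=[2 2 2]

2 2 2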